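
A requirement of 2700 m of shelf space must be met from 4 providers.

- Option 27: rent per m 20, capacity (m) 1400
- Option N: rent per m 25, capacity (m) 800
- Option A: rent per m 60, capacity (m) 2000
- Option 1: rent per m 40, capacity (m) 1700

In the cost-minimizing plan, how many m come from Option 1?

500

Fill from the cheapest provider first.
Take 1400 from Option 27 at 20 ; need 1300 more.
Option N at 25: take all 800 m ; 500 still needed.
Option 1 (40): take the remaining 500 ; done.
Option A: unused.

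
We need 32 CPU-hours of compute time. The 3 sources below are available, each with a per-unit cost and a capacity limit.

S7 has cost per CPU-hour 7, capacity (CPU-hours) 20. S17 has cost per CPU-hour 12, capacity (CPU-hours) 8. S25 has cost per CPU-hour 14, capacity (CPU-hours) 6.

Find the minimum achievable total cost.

292

Use sources in increasing cost order.
S7 at 7: take all 20 CPU-hours → 12 still needed.
S17 at 12: take all 8 CPU-hours → 4 still needed.
Take 4 from S25 at 14 to finish.
Cost = 20×7 + 8×12 + 4×14 = 292.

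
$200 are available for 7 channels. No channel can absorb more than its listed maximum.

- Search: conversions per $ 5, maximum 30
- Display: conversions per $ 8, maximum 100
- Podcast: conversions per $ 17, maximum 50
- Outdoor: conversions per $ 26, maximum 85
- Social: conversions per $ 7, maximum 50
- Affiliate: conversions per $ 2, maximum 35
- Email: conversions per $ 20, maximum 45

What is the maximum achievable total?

Rank by conversions per $: Outdoor 26 > Email 20 > Podcast 17 > Display 8 > Social 7 > Search 5 > Affiliate 2.
Outdoor: +85 to 85 (cap) ; 115 left.
Email takes 45 to reach its cap of 45 ; 70 left.
Podcast: +50 to 50 (cap) ; 20 left.
Only 20 left; Display takes them to reach 20.
Total = 8×20 + 17×50 + 26×85 + 20×45 = 4120.

4120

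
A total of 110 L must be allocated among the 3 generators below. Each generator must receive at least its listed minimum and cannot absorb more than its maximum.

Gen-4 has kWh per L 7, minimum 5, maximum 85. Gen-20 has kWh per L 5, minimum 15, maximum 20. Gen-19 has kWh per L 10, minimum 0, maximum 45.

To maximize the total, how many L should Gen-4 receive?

Meeting every minimum uses 5+15+0 = 20 L, leaving 90.
Highest kWh per L first: Gen-19 10 > Gen-4 7 > Gen-20 5.
Gen-19 takes 45 more to reach its cap of 45 — 45 left.
Gen-4 has room for 80 more but only 45 remain, so it gets 50.

50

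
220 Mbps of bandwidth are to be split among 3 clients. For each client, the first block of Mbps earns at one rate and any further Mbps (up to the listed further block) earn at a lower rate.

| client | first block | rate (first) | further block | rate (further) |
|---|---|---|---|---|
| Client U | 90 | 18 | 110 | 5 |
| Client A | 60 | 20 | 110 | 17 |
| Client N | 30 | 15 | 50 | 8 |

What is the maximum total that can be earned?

Rank every tier by rate: Client A/first 20 > Client U/first 18 > Client A/second 17 > Client N/first 15 > Client N/second 8 > Client U/second 5.
Fill Client A first block (60 at 20) — 160 left.
Client U/first (18): +90 — 70 left.
70 remain; put them into Client A second at 17.
Total = 20×60 + 18×90 + 17×70 = 4010.

4010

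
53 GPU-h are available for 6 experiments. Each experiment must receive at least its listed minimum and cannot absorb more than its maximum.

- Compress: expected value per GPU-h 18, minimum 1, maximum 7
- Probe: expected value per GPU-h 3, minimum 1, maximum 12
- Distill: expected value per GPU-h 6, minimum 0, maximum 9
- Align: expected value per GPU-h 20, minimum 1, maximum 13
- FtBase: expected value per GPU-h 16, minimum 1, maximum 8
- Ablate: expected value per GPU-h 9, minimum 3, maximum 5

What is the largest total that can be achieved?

Meeting every minimum uses 1+1+0+1+1+3 = 7 GPU-h, leaving 46.
Order the experiments by expected value per GPU-h: Align 20 > Compress 18 > FtBase 16 > Ablate 9 > Distill 6 > Probe 3.
Align: +12 to 13 (cap) — 34 left.
Compress takes 6 more to reach its cap of 7 — 28 left.
Give FtBase 7 more to hit its cap of 8 — 21 left.
Ablate: +2 to 5 (cap) — 19 left.
Give Distill 9 more to hit its cap of 9 — 10 left.
Probe has room for 11 more but only 10 remain, so it gets 11.
Total = 18×7 + 3×11 + 6×9 + 20×13 + 16×8 + 9×5 = 646.

646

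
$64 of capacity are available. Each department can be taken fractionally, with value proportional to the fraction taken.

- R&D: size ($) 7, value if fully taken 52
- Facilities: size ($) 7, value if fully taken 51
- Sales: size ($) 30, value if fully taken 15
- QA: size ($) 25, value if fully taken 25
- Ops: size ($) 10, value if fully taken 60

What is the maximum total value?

Rank by value-to-size ratio: R&D 52/7≈7.43, Facilities 51/7≈7.29, Ops 60/10≈6, QA 25/25≈1, Sales 15/30≈0.5.
Take all of R&D (7 $, value 52) ; 57 $ left.
Facilities: take in full, 7 $ for value 51 ; 50 left.
Ops: take in full, 10 $ for value 60 ; 40 left.
Take all of QA (25 $, value 25) ; 15 $ left.
Only 15 $ remain; take 15/30 of Sales for value 15×15/30 = 7.5.
Total value = 195.5.

195.5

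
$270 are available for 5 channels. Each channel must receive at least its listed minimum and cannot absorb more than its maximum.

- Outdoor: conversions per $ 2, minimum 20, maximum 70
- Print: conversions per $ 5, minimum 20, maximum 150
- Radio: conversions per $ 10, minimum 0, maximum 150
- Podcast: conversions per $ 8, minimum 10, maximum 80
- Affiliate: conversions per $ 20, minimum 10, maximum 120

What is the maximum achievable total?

Meeting every minimum uses 20+20+0+10+10 = 60 $, leaving 210.
Rank by conversions per $: Affiliate 20 > Radio 10 > Podcast 8 > Print 5 > Outdoor 2.
Affiliate takes 110 more to reach its cap of 120 → 100 left.
Radio: +100 (room for 150) → 100. Pool exhausted.
Total = 2×20 + 5×20 + 10×100 + 8×10 + 20×120 = 3620.

3620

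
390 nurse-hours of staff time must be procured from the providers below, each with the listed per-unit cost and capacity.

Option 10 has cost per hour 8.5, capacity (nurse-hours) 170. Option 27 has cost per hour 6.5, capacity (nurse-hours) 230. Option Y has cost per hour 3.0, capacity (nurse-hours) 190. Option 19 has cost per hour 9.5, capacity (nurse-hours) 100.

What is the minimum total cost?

1870

Cheapest first:
Take 190 from Option Y at 3.0 — need 200 more.
Option 27 (6.5): take the remaining 200 — done.
Option 10, Option 19: unused.
Cost = 190×3.0 + 200×6.5 = 1870.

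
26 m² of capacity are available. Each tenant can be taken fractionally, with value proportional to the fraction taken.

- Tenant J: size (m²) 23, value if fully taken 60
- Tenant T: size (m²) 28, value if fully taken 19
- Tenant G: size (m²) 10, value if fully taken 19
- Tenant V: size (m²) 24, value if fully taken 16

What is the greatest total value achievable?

65.7

Best value per unit of size first: Tenant J 60/23≈2.61, Tenant G 19/10≈1.9, Tenant T 19/28≈0.679, Tenant V 16/24≈0.667.
Tenant J: take in full, 23 m² for value 60 ; 3 left.
3 m² left: a 3/10 share of Tenant G gives 19×3/10 = 5.7.
Total value = 65.7.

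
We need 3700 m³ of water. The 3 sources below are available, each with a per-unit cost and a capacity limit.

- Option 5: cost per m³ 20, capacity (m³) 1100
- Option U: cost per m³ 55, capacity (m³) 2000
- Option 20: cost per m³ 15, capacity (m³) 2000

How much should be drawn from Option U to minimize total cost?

Cheapest first:
Option 20 at 15: take all 2000 m³ → 1700 still needed.
Option 5 (20): use full 1100 → 600 m³ to go.
Take 600 from Option U at 55 to finish.

600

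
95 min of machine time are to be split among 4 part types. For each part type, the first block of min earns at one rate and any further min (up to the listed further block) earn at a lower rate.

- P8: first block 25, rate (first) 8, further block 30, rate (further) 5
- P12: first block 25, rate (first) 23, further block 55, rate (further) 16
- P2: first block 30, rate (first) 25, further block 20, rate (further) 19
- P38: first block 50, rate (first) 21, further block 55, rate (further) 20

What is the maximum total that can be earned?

2165

Rank every tier by rate: P2/tier1 25 > P12/tier1 23 > P38/tier1 21 > P38/tier2 20 > P2/tier2 19 > P12/tier2 16 > P8/tier1 8 > P8/tier2 5.
Fill P2 tier1 block (30 at 25) → 65 left.
P12 tier1 at 23: fill all 25 → 40 left.
P38/tier1: +40 of 50 at 21; pool empty.
Total = 25×30 + 23×25 + 21×40 = 2165.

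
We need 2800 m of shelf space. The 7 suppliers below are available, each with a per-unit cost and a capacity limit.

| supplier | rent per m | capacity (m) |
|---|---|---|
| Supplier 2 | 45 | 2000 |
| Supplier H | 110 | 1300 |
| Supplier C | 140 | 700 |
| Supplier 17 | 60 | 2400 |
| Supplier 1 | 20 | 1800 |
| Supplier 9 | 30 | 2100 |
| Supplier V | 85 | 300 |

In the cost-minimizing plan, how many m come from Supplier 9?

Fill from the cheapest supplier first.
Supplier 1 (20): use full 1800 — 1000 m to go.
Take 1000 from Supplier 9 at 30 to finish.
Supplier 2, Supplier 17, Supplier V, Supplier H, Supplier C: unused.

1000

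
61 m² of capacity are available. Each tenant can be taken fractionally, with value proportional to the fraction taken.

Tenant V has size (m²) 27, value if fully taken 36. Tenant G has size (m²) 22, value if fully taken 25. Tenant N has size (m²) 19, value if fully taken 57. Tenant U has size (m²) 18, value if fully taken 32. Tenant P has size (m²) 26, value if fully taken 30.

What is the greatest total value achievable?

Best value per unit of size first: Tenant N 57/19≈3, Tenant U 32/18≈1.78, Tenant V 36/27≈1.33, Tenant P 30/26≈1.15, Tenant G 25/22≈1.14.
All 19 m² of Tenant N fit (value 57) ; 42 remain.
Take all of Tenant U (18 m², value 32) ; 24 m² left.
24 m² left: a 24/27 share of Tenant V gives 36×24/27 = 32.
Total value = 121.

121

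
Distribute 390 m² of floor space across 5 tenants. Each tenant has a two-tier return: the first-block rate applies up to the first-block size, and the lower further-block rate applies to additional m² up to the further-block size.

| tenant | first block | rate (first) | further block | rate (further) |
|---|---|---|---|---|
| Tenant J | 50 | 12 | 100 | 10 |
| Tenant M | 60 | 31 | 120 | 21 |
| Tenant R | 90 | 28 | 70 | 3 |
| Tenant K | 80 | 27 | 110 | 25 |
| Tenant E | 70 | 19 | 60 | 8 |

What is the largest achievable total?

Order all 10 blocks by rate: Tenant M/T1 31 > Tenant R/T1 28 > Tenant K/T1 27 > Tenant K/T2 25 > Tenant M/T2 21 > Tenant E/T1 19 > Tenant J/T1 12 > Tenant J/T2 10 > Tenant E/T2 8 > Tenant R/T2 3.
Tenant M T1 at 31: fill all 60 — 330 left.
Tenant R/T1 (28): +90 — 240 left.
Tenant K T1 at 27: fill all 80 — 160 left.
Tenant K/T2 (25): +110 — 50 left.
Tenant M/T2: +50 of 120 at 21; pool empty.
Total = 31×60 + 28×90 + 27×80 + 25×110 + 21×50 = 10340.

10340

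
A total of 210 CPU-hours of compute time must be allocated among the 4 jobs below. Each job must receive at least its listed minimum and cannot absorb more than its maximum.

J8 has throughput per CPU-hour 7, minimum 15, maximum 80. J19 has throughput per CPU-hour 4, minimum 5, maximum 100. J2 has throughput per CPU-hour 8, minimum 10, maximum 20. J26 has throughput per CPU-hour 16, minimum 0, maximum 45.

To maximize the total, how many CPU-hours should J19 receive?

65

Meeting every minimum uses 15+5+10+0 = 30 CPU-hours, leaving 180.
Highest throughput per CPU-hour first: J26 16 > J2 8 > J8 7 > J19 4.
Give J26 45 more to hit its cap of 45 ; 135 left.
J2 takes 10 more to reach its cap of 20 ; 125 left.
J8 takes 65 more to reach its cap of 80 ; 60 left.
Only 60 left; J19 takes them to reach 65.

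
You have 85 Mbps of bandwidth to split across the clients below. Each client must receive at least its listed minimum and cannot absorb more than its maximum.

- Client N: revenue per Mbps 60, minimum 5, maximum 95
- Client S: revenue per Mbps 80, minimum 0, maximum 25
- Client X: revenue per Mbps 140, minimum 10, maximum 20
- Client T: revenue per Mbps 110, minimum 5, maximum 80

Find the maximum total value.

Meeting every minimum uses 5+0+10+5 = 20 Mbps, leaving 65.
Highest revenue per Mbps first: Client X 140 > Client T 110 > Client S 80 > Client N 60.
Client X: +10 to 20 (cap) → 55 left.
Client T has room for 75 more but only 55 remain, so it gets 60.
Total = 60×5 + 140×20 + 110×60 = 9700.

9700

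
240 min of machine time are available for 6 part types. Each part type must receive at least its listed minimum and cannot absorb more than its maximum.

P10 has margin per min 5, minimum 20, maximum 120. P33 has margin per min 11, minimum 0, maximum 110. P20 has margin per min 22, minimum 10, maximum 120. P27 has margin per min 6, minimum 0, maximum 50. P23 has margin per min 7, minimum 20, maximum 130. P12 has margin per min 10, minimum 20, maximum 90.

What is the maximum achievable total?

3740

Meeting every minimum uses 20+0+10+0+20+20 = 70 min, leaving 170.
Order the part types by margin per min: P20 22 > P33 11 > P12 10 > P23 7 > P27 6 > P10 5.
P20: +110 to 120 (cap) — 60 left.
P33 has room for 110 more but only 60 remain, so it gets 60.
Total = 5×20 + 11×60 + 22×120 + 7×20 + 10×20 = 3740.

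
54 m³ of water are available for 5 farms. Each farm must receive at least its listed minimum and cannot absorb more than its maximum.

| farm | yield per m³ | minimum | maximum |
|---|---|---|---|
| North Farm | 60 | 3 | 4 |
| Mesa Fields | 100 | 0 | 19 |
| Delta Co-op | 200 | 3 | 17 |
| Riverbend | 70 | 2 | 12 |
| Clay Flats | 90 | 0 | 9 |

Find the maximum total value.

6710

Meeting every minimum uses 3+0+3+2+0 = 8 m³, leaving 46.
Order the farms by yield per m³: Delta Co-op 200 > Mesa Fields 100 > Clay Flats 90 > Riverbend 70 > North Farm 60.
Delta Co-op takes 14 more to reach its cap of 17 → 32 left.
Mesa Fields: +19 to 19 (cap) → 13 left.
Give Clay Flats 9 more to hit its cap of 9 → 4 left.
Riverbend has room for 10 more but only 4 remain, so it gets 6.
Total = 60×3 + 100×19 + 200×17 + 70×6 + 90×9 = 6710.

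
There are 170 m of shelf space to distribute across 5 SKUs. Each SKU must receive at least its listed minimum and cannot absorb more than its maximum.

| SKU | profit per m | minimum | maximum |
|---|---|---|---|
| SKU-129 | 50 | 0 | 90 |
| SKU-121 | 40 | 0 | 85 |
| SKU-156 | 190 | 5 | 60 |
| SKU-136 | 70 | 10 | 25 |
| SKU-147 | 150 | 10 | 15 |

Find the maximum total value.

18900

Meeting every minimum uses 0+0+5+10+10 = 25 m, leaving 145.
Rank by profit per m: SKU-156 190 > SKU-147 150 > SKU-136 70 > SKU-129 50 > SKU-121 40.
SKU-156: +55 to 60 (cap) → 90 left.
SKU-147: +5 to 15 (cap) → 85 left.
Give SKU-136 15 more to hit its cap of 25 → 70 left.
Only 70 left; SKU-129 takes them to reach 70.
Total = 50×70 + 190×60 + 70×25 + 150×15 = 18900.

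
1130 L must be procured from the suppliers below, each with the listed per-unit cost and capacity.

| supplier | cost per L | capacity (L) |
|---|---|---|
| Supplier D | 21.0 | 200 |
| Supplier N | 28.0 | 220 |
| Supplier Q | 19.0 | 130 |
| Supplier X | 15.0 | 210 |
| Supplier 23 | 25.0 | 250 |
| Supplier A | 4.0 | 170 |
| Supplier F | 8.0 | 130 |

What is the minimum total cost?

18910

Use suppliers in increasing cost order.
Supplier A (4.0): use full 170 ; 960 L to go.
Supplier F (8.0): use full 130 ; 830 L to go.
Take 210 from Supplier X at 15.0 ; need 620 more.
Take 130 from Supplier Q at 19.0 ; need 490 more.
Supplier D (21.0): use full 200 ; 290 L to go.
Supplier 23 (25.0): use full 250 ; 40 L to go.
Take 40 from Supplier N at 28.0 to finish.
Cost = 170×4.0 + 130×8.0 + 210×15.0 + 130×19.0 + 200×21.0 + 250×25.0 + 40×28.0 = 18910.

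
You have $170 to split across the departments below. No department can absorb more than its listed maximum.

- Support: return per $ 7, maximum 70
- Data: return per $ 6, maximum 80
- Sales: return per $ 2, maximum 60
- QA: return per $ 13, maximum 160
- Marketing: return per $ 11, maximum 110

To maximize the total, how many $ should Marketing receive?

Highest return per $ first: QA 13 > Marketing 11 > Support 7 > Data 6 > Sales 2.
Give QA 160 to hit its cap of 160 ; 10 left.
Marketing: +10 (room for 110) → 10. Pool exhausted.

10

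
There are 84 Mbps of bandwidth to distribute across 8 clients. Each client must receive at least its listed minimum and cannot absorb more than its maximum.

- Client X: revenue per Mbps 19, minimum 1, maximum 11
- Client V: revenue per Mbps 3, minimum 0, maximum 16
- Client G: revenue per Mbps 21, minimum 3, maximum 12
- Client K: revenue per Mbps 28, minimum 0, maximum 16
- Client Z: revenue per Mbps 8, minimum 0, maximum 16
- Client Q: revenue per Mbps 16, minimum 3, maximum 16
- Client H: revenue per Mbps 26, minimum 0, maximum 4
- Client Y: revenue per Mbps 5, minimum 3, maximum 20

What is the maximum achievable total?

Meeting every minimum uses 1+0+3+0+0+3+0+3 = 10 Mbps, leaving 74.
Rank by revenue per Mbps: Client K 28 > Client H 26 > Client G 21 > Client X 19 > Client Q 16 > Client Z 8 > Client Y 5 > Client V 3.
Client K takes 16 more to reach its cap of 16 ; 58 left.
Give Client H 4 more to hit its cap of 4 ; 54 left.
Client G: +9 to 12 (cap) ; 45 left.
Client X: +10 to 11 (cap) ; 35 left.
Give Client Q 13 more to hit its cap of 16 ; 22 left.
Client Z: +16 to 16 (cap) ; 6 left.
Client Y has room for 17 more but only 6 remain, so it gets 9.
Total = 19×11 + 21×12 + 28×16 + 8×16 + 16×16 + 26×4 + 5×9 = 1442.

1442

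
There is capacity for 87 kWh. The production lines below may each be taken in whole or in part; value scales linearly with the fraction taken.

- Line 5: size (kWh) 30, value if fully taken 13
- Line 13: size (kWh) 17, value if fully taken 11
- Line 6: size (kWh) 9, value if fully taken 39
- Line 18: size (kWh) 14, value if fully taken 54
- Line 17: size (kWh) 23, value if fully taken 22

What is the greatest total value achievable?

136.4

Sort by value density: Line 6 39/9≈4.33, Line 18 54/14≈3.86, Line 17 22/23≈0.957, Line 13 11/17≈0.647, Line 5 13/30≈0.433.
Take all of Line 6 (9 kWh, value 39) → 78 kWh left.
Take all of Line 18 (14 kWh, value 54) → 64 kWh left.
Line 17: take in full, 23 kWh for value 22 → 41 left.
All 17 kWh of Line 13 fit (value 11) → 24 remain.
24 kWh left: a 24/30 share of Line 5 gives 13×24/30 = 10.4.
Total value = 136.4.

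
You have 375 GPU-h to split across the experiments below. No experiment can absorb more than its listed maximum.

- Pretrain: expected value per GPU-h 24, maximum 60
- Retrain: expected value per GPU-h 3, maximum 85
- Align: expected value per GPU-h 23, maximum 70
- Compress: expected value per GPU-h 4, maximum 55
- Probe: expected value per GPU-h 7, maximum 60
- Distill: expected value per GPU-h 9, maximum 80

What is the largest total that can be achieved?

4560

Order the experiments by expected value per GPU-h: Pretrain 24 > Align 23 > Distill 9 > Probe 7 > Compress 4 > Retrain 3.
Pretrain takes 60 to reach its cap of 60 ; 315 left.
Align takes 70 to reach its cap of 70 ; 245 left.
Distill: +80 to 80 (cap) ; 165 left.
Give Probe 60 to hit its cap of 60 ; 105 left.
Compress takes 55 to reach its cap of 55 ; 50 left.
Retrain: +50 (room for 85) → 50. Pool exhausted.
Total = 24×60 + 3×50 + 23×70 + 4×55 + 7×60 + 9×80 = 4560.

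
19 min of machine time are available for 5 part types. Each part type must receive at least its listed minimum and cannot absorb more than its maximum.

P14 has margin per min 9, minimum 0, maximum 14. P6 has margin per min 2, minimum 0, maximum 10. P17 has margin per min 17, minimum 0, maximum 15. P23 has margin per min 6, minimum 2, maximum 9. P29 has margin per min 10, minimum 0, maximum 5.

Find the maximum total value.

287

Meeting every minimum uses 0+0+0+2+0 = 2 min, leaving 17.
Order the part types by margin per min: P17 17 > P29 10 > P14 9 > P23 6 > P6 2.
P17 takes 15 more to reach its cap of 15 — 2 left.
P29 has room for 5 more but only 2 remain, so it gets 2.
Total = 17×15 + 6×2 + 10×2 = 287.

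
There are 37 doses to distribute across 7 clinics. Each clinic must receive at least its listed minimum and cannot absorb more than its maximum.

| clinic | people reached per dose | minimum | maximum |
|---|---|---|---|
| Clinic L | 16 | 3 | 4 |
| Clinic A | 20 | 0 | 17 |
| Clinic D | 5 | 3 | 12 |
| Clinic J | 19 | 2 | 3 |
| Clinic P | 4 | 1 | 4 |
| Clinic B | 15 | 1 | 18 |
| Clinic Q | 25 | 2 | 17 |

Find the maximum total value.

745

Meeting every minimum uses 3+0+3+2+1+1+2 = 12 doses, leaving 25.
Order the clinics by people reached per dose: Clinic Q 25 > Clinic A 20 > Clinic J 19 > Clinic L 16 > Clinic B 15 > Clinic D 5 > Clinic P 4.
Clinic Q takes 15 more to reach its cap of 17 → 10 left.
Only 10 left; Clinic A takes them to reach 10.
Total = 16×3 + 20×10 + 5×3 + 19×2 + 4×1 + 15×1 + 25×17 = 745.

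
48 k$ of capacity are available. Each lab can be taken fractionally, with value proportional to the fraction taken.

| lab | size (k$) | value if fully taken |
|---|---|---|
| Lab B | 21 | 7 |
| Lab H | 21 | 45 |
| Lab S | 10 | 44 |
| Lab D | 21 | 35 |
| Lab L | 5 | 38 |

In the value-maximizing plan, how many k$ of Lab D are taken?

12

Sort by value density: Lab L 38/5≈7.6, Lab S 44/10≈4.4, Lab H 45/21≈2.14, Lab D 35/21≈1.67, Lab B 7/21≈0.333.
All 5 k$ of Lab L fit (value 38) ; 43 remain.
All 10 k$ of Lab S fit (value 44) ; 33 remain.
All 21 k$ of Lab H fit (value 45) ; 12 remain.
Fill the last 12 k$ with part of Lab D: 12/21 of it earns 20.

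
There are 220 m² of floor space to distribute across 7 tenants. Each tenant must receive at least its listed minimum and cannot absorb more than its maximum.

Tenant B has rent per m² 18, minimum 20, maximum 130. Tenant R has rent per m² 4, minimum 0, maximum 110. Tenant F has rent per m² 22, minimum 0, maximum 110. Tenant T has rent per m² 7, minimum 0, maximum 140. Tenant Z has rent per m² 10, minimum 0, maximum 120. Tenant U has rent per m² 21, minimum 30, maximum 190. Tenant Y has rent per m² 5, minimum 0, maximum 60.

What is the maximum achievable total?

4670

Meeting every minimum uses 20+0+0+0+0+30+0 = 50 m², leaving 170.
Order the tenants by rent per m²: Tenant F 22 > Tenant U 21 > Tenant B 18 > Tenant Z 10 > Tenant T 7 > Tenant Y 5 > Tenant R 4.
Tenant F takes 110 more to reach its cap of 110 — 60 left.
Only 60 left; Tenant U takes them to reach 90.
Total = 18×20 + 22×110 + 21×90 = 4670.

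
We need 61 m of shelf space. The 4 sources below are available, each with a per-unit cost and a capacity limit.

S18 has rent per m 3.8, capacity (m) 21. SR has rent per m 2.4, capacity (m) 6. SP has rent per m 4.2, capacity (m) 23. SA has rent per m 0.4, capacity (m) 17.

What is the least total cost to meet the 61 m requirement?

172.4

Fill from the cheapest source first.
SA at 0.4: take all 17 m → 44 still needed.
Take 6 from SR at 2.4 → need 38 more.
S18 (3.8): use full 21 → 17 m to go.
Take 17 from SP at 4.2 to finish.
Cost = 17×0.4 + 6×2.4 + 21×3.8 + 17×4.2 = 172.4.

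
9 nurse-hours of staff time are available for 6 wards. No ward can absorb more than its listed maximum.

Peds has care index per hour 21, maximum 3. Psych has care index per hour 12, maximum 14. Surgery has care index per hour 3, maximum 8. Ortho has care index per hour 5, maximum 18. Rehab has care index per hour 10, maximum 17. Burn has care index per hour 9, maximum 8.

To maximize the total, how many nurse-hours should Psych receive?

6

Order the wards by care index per hour: Peds 21 > Psych 12 > Rehab 10 > Burn 9 > Ortho 5 > Surgery 3.
Peds takes 3 to reach its cap of 3 ; 6 left.
Only 6 left; Psych takes them to reach 6.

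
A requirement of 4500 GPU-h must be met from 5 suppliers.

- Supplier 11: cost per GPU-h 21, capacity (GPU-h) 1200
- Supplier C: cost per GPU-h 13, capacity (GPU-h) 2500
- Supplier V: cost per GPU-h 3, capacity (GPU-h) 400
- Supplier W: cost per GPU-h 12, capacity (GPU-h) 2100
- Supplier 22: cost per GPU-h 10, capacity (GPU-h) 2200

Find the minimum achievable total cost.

Cheapest first:
Supplier V at 3: take all 400 GPU-h — 4100 still needed.
Supplier 22 (10): use full 2200 — 1900 GPU-h to go.
Supplier W at 12: take 1900 of its 2100 — requirement met.
Supplier C, Supplier 11: unused.
Cost = 400×3 + 2200×10 + 1900×12 = 46000.

46000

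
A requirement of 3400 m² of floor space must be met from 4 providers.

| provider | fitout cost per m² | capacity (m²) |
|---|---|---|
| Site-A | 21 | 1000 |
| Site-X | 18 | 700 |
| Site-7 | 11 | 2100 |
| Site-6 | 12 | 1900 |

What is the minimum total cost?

38700

Cheapest first:
Site-7 at 11: take all 2100 m² — 1300 still needed.
Take 1300 from Site-6 at 12 to finish.
Site-X, Site-A: unused.
Cost = 2100×11 + 1300×12 = 38700.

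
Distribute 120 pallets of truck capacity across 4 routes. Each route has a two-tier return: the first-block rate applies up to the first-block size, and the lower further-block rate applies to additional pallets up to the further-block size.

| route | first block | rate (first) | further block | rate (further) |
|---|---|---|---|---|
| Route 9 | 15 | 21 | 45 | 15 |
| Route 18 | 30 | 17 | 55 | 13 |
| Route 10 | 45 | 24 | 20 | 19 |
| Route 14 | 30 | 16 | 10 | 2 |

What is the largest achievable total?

Rank every tier by rate: Route 10/T1 24 > Route 9/T1 21 > Route 10/T2 19 > Route 18/T1 17 > Route 14/T1 16 > Route 9/T2 15 > Route 18/T2 13 > Route 14/T2 2.
Fill Route 10 T1 block (45 at 24) ; 75 left.
Fill Route 9 T1 block (15 at 21) ; 60 left.
Route 10/T2 (19): +20 ; 40 left.
Route 18 T1 at 17: fill all 30 ; 10 left.
10 remain; put them into Route 14 T1 at 16.
Total = 24×45 + 21×15 + 19×20 + 17×30 + 16×10 = 2445.

2445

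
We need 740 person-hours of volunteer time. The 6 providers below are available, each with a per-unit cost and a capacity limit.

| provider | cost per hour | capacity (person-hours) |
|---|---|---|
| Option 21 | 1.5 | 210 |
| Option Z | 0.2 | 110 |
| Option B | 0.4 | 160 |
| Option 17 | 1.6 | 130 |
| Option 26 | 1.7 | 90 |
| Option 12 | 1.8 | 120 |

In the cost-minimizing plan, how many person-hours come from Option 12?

Cheapest first:
Take 110 from Option Z at 0.2 ; need 630 more.
Take 160 from Option B at 0.4 ; need 470 more.
Take 210 from Option 21 at 1.5 ; need 260 more.
Option 17 at 1.6: take all 130 person-hours ; 130 still needed.
Option 26 at 1.7: take all 90 person-hours ; 40 still needed.
Option 12 (1.8): take the remaining 40 ; done.

40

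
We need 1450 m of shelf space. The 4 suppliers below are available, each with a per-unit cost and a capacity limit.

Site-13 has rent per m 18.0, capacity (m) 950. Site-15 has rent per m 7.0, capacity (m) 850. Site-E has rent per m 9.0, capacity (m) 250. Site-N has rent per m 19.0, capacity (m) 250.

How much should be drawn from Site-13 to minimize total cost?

350

Fill from the cheapest supplier first.
Site-15 (7.0): use full 850 — 600 m to go.
Site-E at 9.0: take all 250 m — 350 still needed.
Take 350 from Site-13 at 18.0 to finish.
Site-N: unused.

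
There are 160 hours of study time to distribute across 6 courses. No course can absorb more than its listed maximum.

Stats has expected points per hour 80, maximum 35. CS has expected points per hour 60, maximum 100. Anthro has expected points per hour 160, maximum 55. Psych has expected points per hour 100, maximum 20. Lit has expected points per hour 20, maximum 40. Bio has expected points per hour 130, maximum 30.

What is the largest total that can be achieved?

18700

Order the courses by expected points per hour: Anthro 160 > Bio 130 > Psych 100 > Stats 80 > CS 60 > Lit 20.
Give Anthro 55 to hit its cap of 55 ; 105 left.
Give Bio 30 to hit its cap of 30 ; 75 left.
Give Psych 20 to hit its cap of 20 ; 55 left.
Stats: +35 to 35 (cap) ; 20 left.
CS: +20 (room for 100) → 20. Pool exhausted.
Total = 80×35 + 60×20 + 160×55 + 100×20 + 130×30 = 18700.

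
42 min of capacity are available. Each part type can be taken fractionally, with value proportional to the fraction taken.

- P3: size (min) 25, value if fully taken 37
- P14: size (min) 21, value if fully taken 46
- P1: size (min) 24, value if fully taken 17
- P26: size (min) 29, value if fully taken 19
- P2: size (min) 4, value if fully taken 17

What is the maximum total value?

Sort by value density: P2 17/4≈4.25, P14 46/21≈2.19, P3 37/25≈1.48, P1 17/24≈0.708, P26 19/29≈0.655.
Take all of P2 (4 min, value 17) → 38 min left.
All 21 min of P14 fit (value 46) → 17 remain.
Fill the last 17 min with part of P3: 17/25 of it earns 25.16.
Total value = 88.16.

88.16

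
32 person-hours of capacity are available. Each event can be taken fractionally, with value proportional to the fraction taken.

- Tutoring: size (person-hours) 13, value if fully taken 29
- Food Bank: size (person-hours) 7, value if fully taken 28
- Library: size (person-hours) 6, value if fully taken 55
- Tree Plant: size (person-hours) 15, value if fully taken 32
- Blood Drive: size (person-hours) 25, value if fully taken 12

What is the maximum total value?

124.8

Sort by value density: Library 55/6≈9.17, Food Bank 28/7≈4, Tutoring 29/13≈2.23, Tree Plant 32/15≈2.13, Blood Drive 12/25≈0.48.
Library: take in full, 6 person-hours for value 55 — 26 left.
Take all of Food Bank (7 person-hours, value 28) — 19 person-hours left.
Take all of Tutoring (13 person-hours, value 29) — 6 person-hours left.
6 person-hours left: a 6/15 share of Tree Plant gives 32×6/15 = 12.8.
Total value = 124.8.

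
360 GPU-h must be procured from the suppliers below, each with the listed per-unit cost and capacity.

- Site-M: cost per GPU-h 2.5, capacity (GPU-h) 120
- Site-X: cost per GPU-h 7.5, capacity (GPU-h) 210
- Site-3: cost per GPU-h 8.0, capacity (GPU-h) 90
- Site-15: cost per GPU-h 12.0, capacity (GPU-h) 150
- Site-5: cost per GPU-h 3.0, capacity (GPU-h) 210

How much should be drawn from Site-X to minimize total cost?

30

Cheapest first:
Site-M (2.5): use full 120 — 240 GPU-h to go.
Site-5 at 3.0: take all 210 GPU-h — 30 still needed.
Take 30 from Site-X at 7.5 to finish.
Site-3, Site-15: unused.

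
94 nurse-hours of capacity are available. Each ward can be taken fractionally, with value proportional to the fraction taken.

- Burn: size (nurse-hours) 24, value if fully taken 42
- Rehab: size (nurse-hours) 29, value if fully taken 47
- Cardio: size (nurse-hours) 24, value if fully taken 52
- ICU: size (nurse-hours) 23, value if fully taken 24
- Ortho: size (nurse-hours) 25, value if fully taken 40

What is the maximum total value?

168.2

Rank by value-to-size ratio: Cardio 52/24≈2.17, Burn 42/24≈1.75, Rehab 47/29≈1.62, Ortho 40/25≈1.6, ICU 24/23≈1.04.
Cardio: take in full, 24 nurse-hours for value 52 ; 70 left.
Take all of Burn (24 nurse-hours, value 42) ; 46 nurse-hours left.
Rehab: take in full, 29 nurse-hours for value 47 ; 17 left.
Fill the last 17 nurse-hours with part of Ortho: 17/25 of it earns 27.2.
Total value = 168.2.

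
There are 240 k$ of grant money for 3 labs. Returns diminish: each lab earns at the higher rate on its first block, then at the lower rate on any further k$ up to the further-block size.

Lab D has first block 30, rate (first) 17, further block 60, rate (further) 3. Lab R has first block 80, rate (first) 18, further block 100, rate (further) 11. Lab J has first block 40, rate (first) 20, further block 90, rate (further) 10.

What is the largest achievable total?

3740

Rank every tier by rate: Lab J/tier1 20 > Lab R/tier1 18 > Lab D/tier1 17 > Lab R/tier2 11 > Lab J/tier2 10 > Lab D/tier2 3.
Lab J tier1 at 20: fill all 40 ; 200 left.
Lab R tier1 at 18: fill all 80 ; 120 left.
Fill Lab D tier1 block (30 at 17) ; 90 left.
Lab R/tier2: +90 of 100 at 11; pool empty.
Total = 20×40 + 18×80 + 17×30 + 11×90 = 3740.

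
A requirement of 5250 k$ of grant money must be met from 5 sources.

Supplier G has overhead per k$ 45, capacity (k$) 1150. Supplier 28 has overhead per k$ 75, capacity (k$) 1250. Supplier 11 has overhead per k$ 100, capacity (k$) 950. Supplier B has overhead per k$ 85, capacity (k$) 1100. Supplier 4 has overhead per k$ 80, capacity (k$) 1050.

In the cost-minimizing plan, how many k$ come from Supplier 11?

Fill from the cheapest source first.
Supplier G at 45: take all 1150 k$ ; 4100 still needed.
Supplier 28 (75): use full 1250 ; 2850 k$ to go.
Supplier 4 (80): use full 1050 ; 1800 k$ to go.
Take 1100 from Supplier B at 85 ; need 700 more.
Take 700 from Supplier 11 at 100 to finish.

700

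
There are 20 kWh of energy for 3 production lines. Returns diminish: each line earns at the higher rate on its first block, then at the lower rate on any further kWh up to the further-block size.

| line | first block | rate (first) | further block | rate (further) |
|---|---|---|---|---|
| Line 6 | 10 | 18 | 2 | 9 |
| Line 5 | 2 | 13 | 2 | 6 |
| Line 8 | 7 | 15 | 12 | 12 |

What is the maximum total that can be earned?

Treat each block as its own option and order by rate: Line 6/tier1 18 > Line 8/tier1 15 > Line 5/tier1 13 > Line 8/tier2 12 > Line 6/tier2 9 > Line 5/tier2 6.
Line 6/tier1 (18): +10 — 10 left.
Line 8 tier1 at 15: fill all 7 — 3 left.
Line 5/tier1 (13): +2 — 1 left.
Line 8 tier2 at 12: only 1 left, fill 1.
Total = 18×10 + 15×7 + 13×2 + 12×1 = 323.

323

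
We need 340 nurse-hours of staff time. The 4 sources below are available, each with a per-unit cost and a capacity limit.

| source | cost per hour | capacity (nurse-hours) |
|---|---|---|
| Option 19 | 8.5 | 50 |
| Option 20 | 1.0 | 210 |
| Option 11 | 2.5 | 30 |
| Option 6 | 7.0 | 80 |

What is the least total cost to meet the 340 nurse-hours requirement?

1015

Use sources in increasing cost order.
Option 20 at 1.0: take all 210 nurse-hours → 130 still needed.
Option 11 (2.5): use full 30 → 100 nurse-hours to go.
Take 80 from Option 6 at 7.0 → need 20 more.
Option 19 at 8.5: take 20 of its 50 → requirement met.
Cost = 210×1.0 + 30×2.5 + 80×7.0 + 20×8.5 = 1015.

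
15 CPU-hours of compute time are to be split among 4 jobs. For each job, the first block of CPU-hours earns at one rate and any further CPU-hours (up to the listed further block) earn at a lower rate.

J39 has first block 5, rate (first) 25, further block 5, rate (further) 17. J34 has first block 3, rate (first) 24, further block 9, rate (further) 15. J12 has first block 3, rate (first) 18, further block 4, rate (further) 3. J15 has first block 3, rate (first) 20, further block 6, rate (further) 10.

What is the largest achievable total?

328

Rank every tier by rate: J39/T1 25 > J34/T1 24 > J15/T1 20 > J12/T1 18 > J39/T2 17 > J34/T2 15 > J15/T2 10 > J12/T2 3.
J39/T1 (25): +5 — 10 left.
J34/T1 (24): +3 — 7 left.
J15 T1 at 20: fill all 3 — 4 left.
J12/T1 (18): +3 — 1 left.
1 remain; put them into J39 T2 at 17.
Total = 25×5 + 24×3 + 20×3 + 18×3 + 17×1 = 328.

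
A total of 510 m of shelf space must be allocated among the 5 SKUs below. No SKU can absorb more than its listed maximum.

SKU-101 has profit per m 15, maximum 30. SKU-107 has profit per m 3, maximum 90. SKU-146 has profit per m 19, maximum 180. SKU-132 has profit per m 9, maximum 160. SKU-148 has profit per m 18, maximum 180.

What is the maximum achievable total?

Rank by profit per m: SKU-146 19 > SKU-148 18 > SKU-101 15 > SKU-132 9 > SKU-107 3.
Give SKU-146 180 to hit its cap of 180 ; 330 left.
SKU-148 takes 180 to reach its cap of 180 ; 150 left.
SKU-101: +30 to 30 (cap) ; 120 left.
SKU-132 has room for 160 but only 120 remain, so it gets 120.
Total = 15×30 + 19×180 + 9×120 + 18×180 = 8190.

8190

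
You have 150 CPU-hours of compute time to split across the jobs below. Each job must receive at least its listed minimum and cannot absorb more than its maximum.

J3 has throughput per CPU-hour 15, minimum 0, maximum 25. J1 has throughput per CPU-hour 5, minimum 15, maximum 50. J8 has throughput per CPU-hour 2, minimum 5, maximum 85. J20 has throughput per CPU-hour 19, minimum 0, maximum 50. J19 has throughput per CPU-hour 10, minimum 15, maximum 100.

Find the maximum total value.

Meeting every minimum uses 0+15+5+0+15 = 35 CPU-hours, leaving 115.
Order the jobs by throughput per CPU-hour: J20 19 > J3 15 > J19 10 > J1 5 > J8 2.
Give J20 50 more to hit its cap of 50 ; 65 left.
J3 takes 25 more to reach its cap of 25 ; 40 left.
J19: +40 (room for 85) → 55. Pool exhausted.
Total = 15×25 + 5×15 + 2×5 + 19×50 + 10×55 = 1960.

1960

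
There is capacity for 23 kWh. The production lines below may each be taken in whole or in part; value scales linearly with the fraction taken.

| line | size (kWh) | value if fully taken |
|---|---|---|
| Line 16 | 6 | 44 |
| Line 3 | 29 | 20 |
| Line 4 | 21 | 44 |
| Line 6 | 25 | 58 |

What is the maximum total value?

83.44

Rank by value-to-size ratio: Line 16 44/6≈7.33, Line 6 58/25≈2.32, Line 4 44/21≈2.1, Line 3 20/29≈0.69.
Line 16: take in full, 6 kWh for value 44 — 17 left.
17 kWh left: a 17/25 share of Line 6 gives 58×17/25 = 39.44.
Total value = 83.44.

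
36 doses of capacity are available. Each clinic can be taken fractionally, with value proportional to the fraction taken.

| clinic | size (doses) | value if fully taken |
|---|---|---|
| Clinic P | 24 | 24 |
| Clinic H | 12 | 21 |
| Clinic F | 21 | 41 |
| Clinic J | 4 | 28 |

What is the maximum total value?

88.25

Sort by value density: Clinic J 28/4≈7, Clinic F 41/21≈1.95, Clinic H 21/12≈1.75, Clinic P 24/24≈1.
Take all of Clinic J (4 doses, value 28) → 32 doses left.
Clinic F: take in full, 21 doses for value 41 → 11 left.
Fill the last 11 doses with part of Clinic H: 11/12 of it earns 19.25.
Total value = 88.25.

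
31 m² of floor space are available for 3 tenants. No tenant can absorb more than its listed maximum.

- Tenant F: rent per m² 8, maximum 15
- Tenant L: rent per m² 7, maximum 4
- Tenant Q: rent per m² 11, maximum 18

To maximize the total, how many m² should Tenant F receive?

Order the tenants by rent per m²: Tenant Q 11 > Tenant F 8 > Tenant L 7.
Tenant Q: +18 to 18 (cap) ; 13 left.
Tenant F: +13 (room for 15) → 13. Pool exhausted.

13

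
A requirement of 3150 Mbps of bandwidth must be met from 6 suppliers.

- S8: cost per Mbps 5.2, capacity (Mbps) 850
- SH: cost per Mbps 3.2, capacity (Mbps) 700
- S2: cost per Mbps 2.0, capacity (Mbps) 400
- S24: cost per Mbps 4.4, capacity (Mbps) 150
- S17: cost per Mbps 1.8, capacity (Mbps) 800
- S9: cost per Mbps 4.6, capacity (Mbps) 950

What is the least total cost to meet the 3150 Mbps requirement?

Cheapest first:
Take 800 from S17 at 1.8 ; need 2350 more.
S2 at 2.0: take all 400 Mbps ; 1950 still needed.
Take 700 from SH at 3.2 ; need 1250 more.
Take 150 from S24 at 4.4 ; need 1100 more.
S9 at 4.6: take all 950 Mbps ; 150 still needed.
S8 (5.2): take the remaining 150 ; done.
Cost = 800×1.8 + 400×2.0 + 700×3.2 + 150×4.4 + 950×4.6 + 150×5.2 = 10290.

10290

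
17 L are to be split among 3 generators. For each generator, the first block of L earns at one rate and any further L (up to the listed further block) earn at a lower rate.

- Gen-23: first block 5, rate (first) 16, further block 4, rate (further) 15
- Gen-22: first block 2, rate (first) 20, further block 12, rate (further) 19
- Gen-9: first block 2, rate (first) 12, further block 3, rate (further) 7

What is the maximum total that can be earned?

Rank every tier by rate: Gen-22/tier1 20 > Gen-22/tier2 19 > Gen-23/tier1 16 > Gen-23/tier2 15 > Gen-9/tier1 12 > Gen-9/tier2 7.
Fill Gen-22 tier1 block (2 at 20) — 15 left.
Gen-22/tier2 (19): +12 — 3 left.
Gen-23/tier1: +3 of 5 at 16; pool empty.
Total = 20×2 + 19×12 + 16×3 = 316.

316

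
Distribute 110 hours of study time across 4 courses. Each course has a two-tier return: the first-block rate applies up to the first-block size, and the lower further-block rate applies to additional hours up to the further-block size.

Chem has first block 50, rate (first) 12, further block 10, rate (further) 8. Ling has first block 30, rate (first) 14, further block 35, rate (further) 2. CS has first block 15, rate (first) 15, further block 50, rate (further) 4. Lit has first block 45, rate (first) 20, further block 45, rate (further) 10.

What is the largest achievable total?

Order all 8 blocks by rate: Lit/first 20 > CS/first 15 > Ling/first 14 > Chem/first 12 > Lit/second 10 > Chem/second 8 > CS/second 4 > Ling/second 2.
Fill Lit first block (45 at 20) — 65 left.
CS/first (15): +15 — 50 left.
Ling/first (14): +30 — 20 left.
Chem first at 12: only 20 left, fill 20.
Total = 20×45 + 15×15 + 14×30 + 12×20 = 1785.

1785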